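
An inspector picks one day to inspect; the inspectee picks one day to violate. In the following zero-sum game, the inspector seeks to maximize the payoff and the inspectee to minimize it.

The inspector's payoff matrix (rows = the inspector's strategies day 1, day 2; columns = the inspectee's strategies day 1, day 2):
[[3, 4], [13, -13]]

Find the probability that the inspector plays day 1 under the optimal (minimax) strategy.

Row minima are 3 and -13, so the inspector's maximin is 3; column maxima are 13 and 4, so the inspectee's minimax is 4. These differ, so the equilibrium is in mixed strategies.
Let the inspector play day 1 with probability p. The inspectee is indifferent when 3p + 13(1−p) = 4p − 13(1−p), giving p = 26/27.

26/27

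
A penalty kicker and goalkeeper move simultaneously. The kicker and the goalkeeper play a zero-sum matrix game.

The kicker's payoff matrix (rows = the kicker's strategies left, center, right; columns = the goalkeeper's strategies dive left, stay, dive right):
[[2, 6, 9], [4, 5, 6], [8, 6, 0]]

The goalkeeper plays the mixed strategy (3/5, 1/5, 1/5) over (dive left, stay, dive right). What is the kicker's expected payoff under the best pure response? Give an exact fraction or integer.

6

left: (2)·(3/5) + (6)·(1/5) + (9)·(1/5) = 21/5.
center: (4)·(3/5) + (5)·(1/5) + (6)·(1/5) = 23/5.
right: (8)·(3/5) + (6)·(1/5) + (0)·(1/5) = 6.
The best pure response is right with expected payoff 6.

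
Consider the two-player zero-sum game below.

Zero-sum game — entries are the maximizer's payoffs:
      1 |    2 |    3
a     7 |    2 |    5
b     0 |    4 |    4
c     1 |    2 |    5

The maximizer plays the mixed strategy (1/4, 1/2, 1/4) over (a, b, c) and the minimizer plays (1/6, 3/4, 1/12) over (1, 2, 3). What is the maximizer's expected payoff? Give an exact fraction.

71/24

Against (1/6, 3/4, 1/12), each row's expected payoff is a: 37/12; b: 10/3; c: 25/12.
Taking the (1/4, 1/2, 1/4)-weighted average: (1/4)·(37/12) + (1/2)·(10/3) + (1/4)·(25/12) = 71/24.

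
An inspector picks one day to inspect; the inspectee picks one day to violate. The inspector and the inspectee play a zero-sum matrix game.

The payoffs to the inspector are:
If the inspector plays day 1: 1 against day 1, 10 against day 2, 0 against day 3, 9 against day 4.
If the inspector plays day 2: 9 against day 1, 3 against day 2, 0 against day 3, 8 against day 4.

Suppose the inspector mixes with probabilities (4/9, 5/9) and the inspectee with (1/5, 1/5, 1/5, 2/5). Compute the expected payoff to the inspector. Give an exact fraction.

256/45

Against (1/5, 1/5, 1/5, 2/5), each row's expected payoff is day 1: 29/5; day 2: 28/5.
Taking the (4/9, 5/9)-weighted average: (4/9)·(29/5) + (5/9)·(28/5) = 256/45.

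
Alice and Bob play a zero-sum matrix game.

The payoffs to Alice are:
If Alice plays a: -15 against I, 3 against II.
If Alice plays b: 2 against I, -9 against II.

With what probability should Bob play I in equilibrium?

12/29

Row minima are -15 and -9, so Alice's maximin is -9; column maxima are 2 and 3, so Bob's minimax is 2. These differ, so the equilibrium is in mixed strategies.
Let Bob play I with probability q. Alice is indifferent when −15q + 3(1−q) = 2q − 9(1−q), giving q = 12/29.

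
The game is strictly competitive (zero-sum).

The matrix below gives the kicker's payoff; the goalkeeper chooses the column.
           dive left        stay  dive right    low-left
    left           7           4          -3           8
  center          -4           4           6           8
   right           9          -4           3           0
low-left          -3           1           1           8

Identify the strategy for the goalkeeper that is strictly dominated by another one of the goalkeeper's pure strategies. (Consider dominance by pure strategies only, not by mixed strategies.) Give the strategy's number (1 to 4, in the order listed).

4

The goalkeeper prefers columns that give the kicker less. Compare low-left with stay: 4 < 8, 4 < 8, -4 < 0, 1 < 8.
So stay strictly dominates low-left for the goalkeeper; low-left is strictly dominated.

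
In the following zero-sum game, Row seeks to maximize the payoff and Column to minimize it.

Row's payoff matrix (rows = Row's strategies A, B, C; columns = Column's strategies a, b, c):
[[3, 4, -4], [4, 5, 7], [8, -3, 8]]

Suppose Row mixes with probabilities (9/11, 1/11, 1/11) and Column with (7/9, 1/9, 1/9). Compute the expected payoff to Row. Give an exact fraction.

290/99

Against (7/9, 1/9, 1/9), each row's expected payoff is A: 7/3; B: 40/9; C: 61/9.
Taking the (9/11, 1/11, 1/11)-weighted average: (9/11)·(7/3) + (1/11)·(40/9) + (1/11)·(61/9) = 290/99.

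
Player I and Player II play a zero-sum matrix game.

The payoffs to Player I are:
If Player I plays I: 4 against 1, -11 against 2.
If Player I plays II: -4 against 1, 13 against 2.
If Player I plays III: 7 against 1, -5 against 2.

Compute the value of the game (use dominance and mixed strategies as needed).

Row I is strictly dominated by row III, so Player I never plays it.
The remaining 2×2 game on (II, III) × (1, 2) has no saddle point. Let Player I play II with probability p; indifference gives −4p + 7(1−p) = 13p − 5(1−p), so p = 12/29.
Similarly Player II's optimal q on 1 is 18/29, and the value is -4·(18/29) + (13)·(11/29) = 71/29.

71/29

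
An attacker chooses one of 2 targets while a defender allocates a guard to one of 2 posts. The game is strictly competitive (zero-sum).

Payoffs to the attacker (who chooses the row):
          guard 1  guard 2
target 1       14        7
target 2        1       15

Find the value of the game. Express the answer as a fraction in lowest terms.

29/3

Row minima are 7 and 1, so the attacker's maximin is 7; column maxima are 14 and 15, so the defender's minimax is 14. These differ, so the equilibrium is in mixed strategies.
Let the attacker play target 1 with probability p. The defender is indifferent when 14p + (1−p) = 7p + 15(1−p), giving p = 2/3.
Let the defender play guard 1 with probability q. The attacker is indifferent when 14q + 7(1−q) = q + 15(1−q), giving q = 8/21.
The value is 14·(8/21) + (7)·(13/21) = 29/3.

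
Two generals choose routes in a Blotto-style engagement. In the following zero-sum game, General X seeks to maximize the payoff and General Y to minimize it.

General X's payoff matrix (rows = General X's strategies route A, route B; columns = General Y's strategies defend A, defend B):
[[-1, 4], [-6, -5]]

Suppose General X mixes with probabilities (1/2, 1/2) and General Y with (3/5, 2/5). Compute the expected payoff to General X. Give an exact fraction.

Against (3/5, 2/5), each row's expected payoff is route A: 1; route B: -28/5.
Taking the (1/2, 1/2)-weighted average: (1/2)·(1) + (1/2)·(-28/5) = -23/10.

-23/10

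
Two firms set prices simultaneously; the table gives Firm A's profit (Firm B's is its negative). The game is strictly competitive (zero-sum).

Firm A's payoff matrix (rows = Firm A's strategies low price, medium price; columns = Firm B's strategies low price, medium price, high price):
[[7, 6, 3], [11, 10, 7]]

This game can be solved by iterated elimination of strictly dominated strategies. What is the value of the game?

7

Column low price is strictly dominated by medium price for Firm B (6<7, 10<11); eliminate low price.
Row low price is strictly dominated by row medium price (10>6, 7>3); eliminate low price.
Column medium price is strictly dominated by high price for Firm B (7<10); eliminate medium price.
Only (medium price, high price) remains, with payoff 7.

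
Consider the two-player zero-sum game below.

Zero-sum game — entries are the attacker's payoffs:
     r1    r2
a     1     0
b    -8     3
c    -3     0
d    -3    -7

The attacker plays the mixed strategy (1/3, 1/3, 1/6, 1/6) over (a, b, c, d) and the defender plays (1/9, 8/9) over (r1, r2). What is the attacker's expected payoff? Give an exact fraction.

-14/27

Against (1/9, 8/9), each row's expected payoff is a: 1/9; b: 16/9; c: -1/3; d: -59/9.
Taking the (1/3, 1/3, 1/6, 1/6)-weighted average: (1/3)·(1/9) + (1/3)·(16/9) + (1/6)·(-1/3) + (1/6)·(-59/9) = -14/27.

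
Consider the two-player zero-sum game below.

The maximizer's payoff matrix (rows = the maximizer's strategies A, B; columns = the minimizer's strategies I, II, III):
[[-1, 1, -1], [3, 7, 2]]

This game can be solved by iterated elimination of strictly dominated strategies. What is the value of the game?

2

Column II is strictly dominated by I for the minimizer (-1<1, 3<7); eliminate II.
Row A is strictly dominated by row B (3>-1, 2>-1); eliminate A.
Column I is strictly dominated by III for the minimizer (2<3); eliminate I.
Only (B, III) remains, with payoff 2.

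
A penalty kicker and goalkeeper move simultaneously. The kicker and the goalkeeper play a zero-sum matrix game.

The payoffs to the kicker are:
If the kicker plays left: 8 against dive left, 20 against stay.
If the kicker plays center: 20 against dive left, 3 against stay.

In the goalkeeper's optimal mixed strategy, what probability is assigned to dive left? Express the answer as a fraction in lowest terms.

17/29

Row minima are 8 and 3, so the kicker's maximin is 8; column maxima are 20 and 20, so the goalkeeper's minimax is 20. These differ, so the equilibrium is in mixed strategies.
Let the goalkeeper play dive left with probability q. The kicker is indifferent when 8q + 20(1−q) = 20q + 3(1−q), giving q = 17/29.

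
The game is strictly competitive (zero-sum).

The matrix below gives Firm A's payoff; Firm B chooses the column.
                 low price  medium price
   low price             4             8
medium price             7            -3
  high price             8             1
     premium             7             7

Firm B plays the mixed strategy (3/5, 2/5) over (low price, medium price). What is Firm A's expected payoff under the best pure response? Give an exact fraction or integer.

7

low price: (4)·(3/5) + (8)·(2/5) = 28/5.
medium price: (7)·(3/5) + (-3)·(2/5) = 3.
high price: (8)·(3/5) + (1)·(2/5) = 26/5.
premium: (7)·(3/5) + (7)·(2/5) = 7.
The best pure response is premium with expected payoff 7.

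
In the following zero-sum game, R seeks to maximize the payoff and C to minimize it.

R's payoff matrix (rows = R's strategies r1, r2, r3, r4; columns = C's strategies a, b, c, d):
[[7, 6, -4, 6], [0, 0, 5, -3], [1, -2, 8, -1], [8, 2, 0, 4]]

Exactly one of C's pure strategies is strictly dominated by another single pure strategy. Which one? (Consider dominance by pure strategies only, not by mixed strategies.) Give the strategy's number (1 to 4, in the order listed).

C prefers columns that give R less. Compare a with d: 6 < 7, -3 < 0, -1 < 1, 4 < 8.
So d strictly dominates a for C; a is strictly dominated.

1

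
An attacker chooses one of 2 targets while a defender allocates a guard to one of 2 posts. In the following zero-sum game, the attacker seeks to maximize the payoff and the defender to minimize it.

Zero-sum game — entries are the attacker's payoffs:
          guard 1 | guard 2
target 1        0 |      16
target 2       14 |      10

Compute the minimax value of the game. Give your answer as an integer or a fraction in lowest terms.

56/5

Row minima are 0 and 10, so the attacker's maximin is 10; column maxima are 14 and 16, so the defender's minimax is 14. These differ, so the equilibrium is in mixed strategies.
Let the attacker play target 1 with probability p. The defender is indifferent when 14(1−p) = 16p + 10(1−p), giving p = 1/5.
Let the defender play guard 1 with probability q. The attacker is indifferent when 16(1−q) = 14q + 10(1−q), giving q = 3/10.
The value is 0·(3/10) + (16)·(7/10) = 56/5.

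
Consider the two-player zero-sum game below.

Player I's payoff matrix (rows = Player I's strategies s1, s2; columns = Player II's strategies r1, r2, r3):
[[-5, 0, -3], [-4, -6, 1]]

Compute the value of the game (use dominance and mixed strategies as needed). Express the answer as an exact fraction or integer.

-30/7

Column r3 is strictly dominated by r1 for Player II (it gives Player I more in every row).
The remaining 2×2 game on (s1, s2) × (r1, r2) has no saddle point. Let Player I play s1 with probability p; indifference gives −5p − 4(1−p) = −6(1−p), so p = 2/7.
Similarly Player II's optimal q on r1 is 6/7, and the value is -5·(6/7) + (0)·(1/7) = -30/7.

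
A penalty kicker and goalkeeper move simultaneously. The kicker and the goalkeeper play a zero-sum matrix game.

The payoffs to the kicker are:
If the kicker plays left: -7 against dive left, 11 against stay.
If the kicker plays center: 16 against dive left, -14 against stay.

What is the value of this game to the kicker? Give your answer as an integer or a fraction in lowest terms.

13/8

Row minima are -7 and -14, so the kicker's maximin is -7; column maxima are 16 and 11, so the goalkeeper's minimax is 11. These differ, so the equilibrium is in mixed strategies.
Let the kicker play left with probability p. The goalkeeper is indifferent when −7p + 16(1−p) = 11p − 14(1−p), giving p = 5/8.
Let the goalkeeper play dive left with probability q. The kicker is indifferent when −7q + 11(1−q) = 16q − 14(1−q), giving q = 25/48.
The value is -7·(25/48) + (11)·(23/48) = 13/8.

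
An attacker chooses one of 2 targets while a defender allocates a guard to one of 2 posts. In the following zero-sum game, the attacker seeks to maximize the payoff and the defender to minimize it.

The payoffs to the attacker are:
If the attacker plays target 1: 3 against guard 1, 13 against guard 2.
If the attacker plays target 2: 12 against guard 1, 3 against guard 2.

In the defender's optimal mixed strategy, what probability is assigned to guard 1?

10/19

Row minima are 3 and 3, so the attacker's maximin is 3; column maxima are 12 and 13, so the defender's minimax is 12. These differ, so the equilibrium is in mixed strategies.
Let the defender play guard 1 with probability q. The attacker is indifferent when 3q + 13(1−q) = 12q + 3(1−q), giving q = 10/19.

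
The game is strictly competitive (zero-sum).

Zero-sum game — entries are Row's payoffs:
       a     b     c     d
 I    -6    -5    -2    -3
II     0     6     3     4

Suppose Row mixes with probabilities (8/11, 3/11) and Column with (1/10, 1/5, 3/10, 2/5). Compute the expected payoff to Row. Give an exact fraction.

-161/110

Against (1/10, 1/5, 3/10, 2/5), each row's expected payoff is I: -17/5; II: 37/10.
Taking the (8/11, 3/11)-weighted average: (8/11)·(-17/5) + (3/11)·(37/10) = -161/110.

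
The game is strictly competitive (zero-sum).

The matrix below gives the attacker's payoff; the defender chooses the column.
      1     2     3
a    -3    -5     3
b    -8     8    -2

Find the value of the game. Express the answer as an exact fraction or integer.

Column 3 is strictly dominated by 1 for the defender (it gives the attacker more in every row).
The remaining 2×2 game on (a, b) × (1, 2) has no saddle point. Let the attacker play a with probability p; indifference gives −3p − 8(1−p) = −5p + 8(1−p), so p = 8/9.
Similarly the defender's optimal q on 1 is 13/18, and the value is -3·(13/18) + (-5)·(5/18) = -32/9.

-32/9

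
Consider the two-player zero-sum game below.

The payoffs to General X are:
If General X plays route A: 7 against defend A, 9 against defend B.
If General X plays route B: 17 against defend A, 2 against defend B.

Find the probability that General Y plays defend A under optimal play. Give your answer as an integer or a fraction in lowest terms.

7/17

Row minima are 7 and 2, so General X's maximin is 7; column maxima are 17 and 9, so General Y's minimax is 9. These differ, so the equilibrium is in mixed strategies.
Let General Y play defend A with probability q. General X is indifferent when 7q + 9(1−q) = 17q + 2(1−q), giving q = 7/17.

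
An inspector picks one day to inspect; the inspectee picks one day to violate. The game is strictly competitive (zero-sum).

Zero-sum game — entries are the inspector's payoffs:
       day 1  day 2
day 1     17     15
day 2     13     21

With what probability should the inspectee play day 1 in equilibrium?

3/5

Row minima are 15 and 13, so the inspector's maximin is 15; column maxima are 17 and 21, so the inspectee's minimax is 17. These differ, so the equilibrium is in mixed strategies.
Let the inspectee play day 1 with probability q. The inspector is indifferent when 17q + 15(1−q) = 13q + 21(1−q), giving q = 3/5.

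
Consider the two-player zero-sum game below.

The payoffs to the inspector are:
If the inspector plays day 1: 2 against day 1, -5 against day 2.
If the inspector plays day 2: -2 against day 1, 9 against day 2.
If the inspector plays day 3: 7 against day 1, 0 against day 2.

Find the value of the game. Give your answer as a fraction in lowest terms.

7/2

Row day 1 is strictly dominated by row day 3, so the inspector never plays it.
The remaining 2×2 game on (day 2, day 3) × (day 1, day 2) has no saddle point. Let the inspector play day 2 with probability p; indifference gives −2p + 7(1−p) = 9p, so p = 7/18.
Similarly the inspectee's optimal q on day 1 is 1/2, and the value is -2·(1/2) + (9)·(1/2) = 7/2.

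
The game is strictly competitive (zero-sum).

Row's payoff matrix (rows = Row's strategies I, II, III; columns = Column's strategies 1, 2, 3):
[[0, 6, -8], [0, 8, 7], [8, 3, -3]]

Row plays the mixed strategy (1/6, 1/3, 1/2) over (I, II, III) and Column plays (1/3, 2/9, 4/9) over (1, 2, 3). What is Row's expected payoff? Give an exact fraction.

Against (1/3, 2/9, 4/9), each row's expected payoff is I: -20/9; II: 44/9; III: 2.
Taking the (1/6, 1/3, 1/2)-weighted average: (1/6)·(-20/9) + (1/3)·(44/9) + (1/2)·(2) = 61/27.

61/27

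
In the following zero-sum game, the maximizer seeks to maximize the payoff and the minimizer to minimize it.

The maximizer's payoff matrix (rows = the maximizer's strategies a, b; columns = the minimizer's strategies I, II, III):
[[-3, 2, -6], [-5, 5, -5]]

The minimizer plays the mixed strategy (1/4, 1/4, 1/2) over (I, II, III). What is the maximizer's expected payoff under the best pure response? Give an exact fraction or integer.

-5/2

a: (-3)·(1/4) + (2)·(1/4) + (-6)·(1/2) = -13/4.
b: (-5)·(1/4) + (5)·(1/4) + (-5)·(1/2) = -5/2.
The best pure response is b with expected payoff -5/2.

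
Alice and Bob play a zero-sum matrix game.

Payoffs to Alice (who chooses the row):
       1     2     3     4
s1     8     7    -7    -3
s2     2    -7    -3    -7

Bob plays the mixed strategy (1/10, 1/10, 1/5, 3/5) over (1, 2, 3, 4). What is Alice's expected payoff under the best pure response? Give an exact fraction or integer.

-17/10

s1: (8)·(1/10) + (7)·(1/10) + (-7)·(1/5) + (-3)·(3/5) = -17/10.
s2: (2)·(1/10) + (-7)·(1/10) + (-3)·(1/5) + (-7)·(3/5) = -53/10.
The best pure response is s1 with expected payoff -17/10.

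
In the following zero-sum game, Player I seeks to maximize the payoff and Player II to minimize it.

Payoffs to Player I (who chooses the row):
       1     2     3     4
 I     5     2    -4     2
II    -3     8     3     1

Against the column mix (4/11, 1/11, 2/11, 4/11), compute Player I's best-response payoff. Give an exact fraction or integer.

2

I: (5)·(4/11) + (2)·(1/11) + (-4)·(2/11) + (2)·(4/11) = 2.
II: (-3)·(4/11) + (8)·(1/11) + (3)·(2/11) + (1)·(4/11) = 6/11.
The best pure response is I with expected payoff 2.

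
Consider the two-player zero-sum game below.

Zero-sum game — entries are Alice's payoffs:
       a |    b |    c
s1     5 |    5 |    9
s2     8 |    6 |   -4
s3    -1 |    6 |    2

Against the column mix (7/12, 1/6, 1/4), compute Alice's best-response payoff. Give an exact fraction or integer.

s1: (5)·(7/12) + (5)·(1/6) + (9)·(1/4) = 6.
s2: (8)·(7/12) + (6)·(1/6) + (-4)·(1/4) = 14/3.
s3: (-1)·(7/12) + (6)·(1/6) + (2)·(1/4) = 11/12.
The best pure response is s1 with expected payoff 6.

6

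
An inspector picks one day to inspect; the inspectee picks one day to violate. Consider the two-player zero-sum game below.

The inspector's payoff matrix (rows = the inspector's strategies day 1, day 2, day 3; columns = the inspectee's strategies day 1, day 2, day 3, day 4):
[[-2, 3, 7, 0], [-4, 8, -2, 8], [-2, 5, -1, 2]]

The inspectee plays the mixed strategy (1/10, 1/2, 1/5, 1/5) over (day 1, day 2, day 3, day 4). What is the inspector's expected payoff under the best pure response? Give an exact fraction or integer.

day 1: (-2)·(1/10) + (3)·(1/2) + (7)·(1/5) + (0)·(1/5) = 27/10.
day 2: (-4)·(1/10) + (8)·(1/2) + (-2)·(1/5) + (8)·(1/5) = 24/5.
day 3: (-2)·(1/10) + (5)·(1/2) + (-1)·(1/5) + (2)·(1/5) = 5/2.
The best pure response is day 2 with expected payoff 24/5.

24/5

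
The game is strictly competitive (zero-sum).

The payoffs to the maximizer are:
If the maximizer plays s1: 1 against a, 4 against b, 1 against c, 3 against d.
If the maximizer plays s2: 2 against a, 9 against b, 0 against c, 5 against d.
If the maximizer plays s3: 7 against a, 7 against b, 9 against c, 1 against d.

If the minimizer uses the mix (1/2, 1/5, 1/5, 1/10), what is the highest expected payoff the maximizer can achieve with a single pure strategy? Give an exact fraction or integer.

34/5

s1: (1)·(1/2) + (4)·(1/5) + (1)·(1/5) + (3)·(1/10) = 9/5.
s2: (2)·(1/2) + (9)·(1/5) + (0)·(1/5) + (5)·(1/10) = 33/10.
s3: (7)·(1/2) + (7)·(1/5) + (9)·(1/5) + (1)·(1/10) = 34/5.
The best pure response is s3 with expected payoff 34/5.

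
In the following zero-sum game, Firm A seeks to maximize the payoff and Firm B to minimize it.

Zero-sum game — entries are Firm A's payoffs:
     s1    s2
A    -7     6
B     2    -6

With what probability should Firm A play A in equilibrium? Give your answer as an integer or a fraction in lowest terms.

8/21

Row minima are -7 and -6, so Firm A's maximin is -6; column maxima are 2 and 6, so Firm B's minimax is 2. These differ, so the equilibrium is in mixed strategies.
Let Firm A play A with probability p. Firm B is indifferent when −7p + 2(1−p) = 6p − 6(1−p), giving p = 8/21.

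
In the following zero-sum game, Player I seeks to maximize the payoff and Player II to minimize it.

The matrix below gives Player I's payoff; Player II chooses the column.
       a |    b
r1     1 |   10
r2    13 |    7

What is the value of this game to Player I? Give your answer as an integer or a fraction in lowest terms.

41/5

Row minima are 1 and 7, so Player I's maximin is 7; column maxima are 13 and 10, so Player II's minimax is 10. These differ, so the equilibrium is in mixed strategies.
Let Player I play r1 with probability p. Player II is indifferent when p + 13(1−p) = 10p + 7(1−p), giving p = 2/5.
Let Player II play a with probability q. Player I is indifferent when q + 10(1−q) = 13q + 7(1−q), giving q = 1/5.
The value is 1·(1/5) + (10)·(4/5) = 41/5.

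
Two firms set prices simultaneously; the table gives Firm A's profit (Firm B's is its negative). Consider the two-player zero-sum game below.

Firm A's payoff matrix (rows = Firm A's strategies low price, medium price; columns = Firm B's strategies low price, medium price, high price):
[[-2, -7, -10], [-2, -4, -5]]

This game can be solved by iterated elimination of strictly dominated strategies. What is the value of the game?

-5

Column medium price is strictly dominated by high price for Firm B (-10<-7, -5<-4); eliminate medium price.
Column low price is strictly dominated by high price for Firm B (-10<-2, -5<-2); eliminate low price.
Row low price is strictly dominated by row medium price (-5>-10); eliminate low price.
Only (medium price, high price) remains, with payoff -5.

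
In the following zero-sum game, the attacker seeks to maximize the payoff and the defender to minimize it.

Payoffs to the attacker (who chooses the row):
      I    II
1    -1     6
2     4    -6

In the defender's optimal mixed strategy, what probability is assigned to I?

Row minima are -1 and -6, so the attacker's maximin is -1; column maxima are 4 and 6, so the defender's minimax is 4. These differ, so the equilibrium is in mixed strategies.
Let the defender play I with probability q. The attacker is indifferent when −q + 6(1−q) = 4q − 6(1−q), giving q = 12/17.

12/17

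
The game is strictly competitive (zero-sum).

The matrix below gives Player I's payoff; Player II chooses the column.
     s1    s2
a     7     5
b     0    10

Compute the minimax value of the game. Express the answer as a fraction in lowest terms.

Row minima are 5 and 0, so Player I's maximin is 5; column maxima are 7 and 10, so Player II's minimax is 7. These differ, so the equilibrium is in mixed strategies.
Let Player I play a with probability p. Player II is indifferent when 7p = 5p + 10(1−p), giving p = 5/6.
Let Player II play s1 with probability q. Player I is indifferent when 7q + 5(1−q) = 10(1−q), giving q = 5/12.
The value is 7·(5/12) + (5)·(7/12) = 35/6.

35/6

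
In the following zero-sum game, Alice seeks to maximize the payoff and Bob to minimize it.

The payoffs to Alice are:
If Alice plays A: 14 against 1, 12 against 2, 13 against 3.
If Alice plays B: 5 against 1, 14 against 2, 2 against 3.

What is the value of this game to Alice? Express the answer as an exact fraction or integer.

158/13

Column 1 is strictly dominated by 3 for Bob (it gives Alice more in every row).
The remaining 2×2 game on (A, B) × (2, 3) has no saddle point. Let Alice play A with probability p; indifference gives 12p + 14(1−p) = 13p + 2(1−p), so p = 12/13.
Similarly Bob's optimal q on 2 is 11/13, and the value is 12·(11/13) + (13)·(2/13) = 158/13.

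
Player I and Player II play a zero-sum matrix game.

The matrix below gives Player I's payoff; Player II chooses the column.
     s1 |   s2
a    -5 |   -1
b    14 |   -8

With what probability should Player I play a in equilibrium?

11/13

Row minima are -5 and -8, so Player I's maximin is -5; column maxima are 14 and -1, so Player II's minimax is -1. These differ, so the equilibrium is in mixed strategies.
Let Player I play a with probability p. Player II is indifferent when −5p + 14(1−p) = −p − 8(1−p), giving p = 11/13.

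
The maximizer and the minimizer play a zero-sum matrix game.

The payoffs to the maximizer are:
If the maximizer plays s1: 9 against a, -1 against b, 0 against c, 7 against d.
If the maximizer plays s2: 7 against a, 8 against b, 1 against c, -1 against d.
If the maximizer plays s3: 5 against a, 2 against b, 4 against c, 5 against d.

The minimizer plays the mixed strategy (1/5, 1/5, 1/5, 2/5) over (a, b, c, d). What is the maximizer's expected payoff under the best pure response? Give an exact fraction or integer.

22/5

s1: (9)·(1/5) + (-1)·(1/5) + (0)·(1/5) + (7)·(2/5) = 22/5.
s2: (7)·(1/5) + (8)·(1/5) + (1)·(1/5) + (-1)·(2/5) = 14/5.
s3: (5)·(1/5) + (2)·(1/5) + (4)·(1/5) + (5)·(2/5) = 21/5.
The best pure response is s1 with expected payoff 22/5.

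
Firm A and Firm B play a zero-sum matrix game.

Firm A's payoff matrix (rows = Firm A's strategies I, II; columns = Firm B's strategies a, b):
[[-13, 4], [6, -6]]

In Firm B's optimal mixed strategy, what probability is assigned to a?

10/29

Row minima are -13 and -6, so Firm A's maximin is -6; column maxima are 6 and 4, so Firm B's minimax is 4. These differ, so the equilibrium is in mixed strategies.
Let Firm B play a with probability q. Firm A is indifferent when −13q + 4(1−q) = 6q − 6(1−q), giving q = 10/29.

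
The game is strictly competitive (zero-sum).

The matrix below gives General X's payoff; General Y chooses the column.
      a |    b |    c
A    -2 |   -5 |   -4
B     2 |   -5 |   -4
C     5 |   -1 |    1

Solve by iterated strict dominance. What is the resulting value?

-1

Row A is strictly dominated by row C (5>-2, -1>-5, 1>-4); eliminate A.
Row B is strictly dominated by row C (5>2, -1>-5, 1>-4); eliminate B.
Column c is strictly dominated by b for General Y (-1<1); eliminate c.
Column a is strictly dominated by b for General Y (-1<5); eliminate a.
Only (C, b) remains, with payoff -1.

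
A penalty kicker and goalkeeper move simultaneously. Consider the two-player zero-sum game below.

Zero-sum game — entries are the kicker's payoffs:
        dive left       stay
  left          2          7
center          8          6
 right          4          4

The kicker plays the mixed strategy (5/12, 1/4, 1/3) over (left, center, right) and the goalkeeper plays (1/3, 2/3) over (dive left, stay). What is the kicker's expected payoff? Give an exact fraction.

Against (1/3, 2/3), each row's expected payoff is left: 16/3; center: 20/3; right: 4.
Taking the (5/12, 1/4, 1/3)-weighted average: (5/12)·(16/3) + (1/4)·(20/3) + (1/3)·(4) = 47/9.

47/9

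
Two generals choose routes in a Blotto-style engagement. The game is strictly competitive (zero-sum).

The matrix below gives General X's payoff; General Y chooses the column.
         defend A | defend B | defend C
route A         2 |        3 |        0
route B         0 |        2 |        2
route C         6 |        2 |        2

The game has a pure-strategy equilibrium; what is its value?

2

Row minima: 0, 0, 2 → General X's maximin is 2.
Column maxima: 6, 3, 2 → General Y's minimax is 2.
They coincide at (route C, defend C), so the value is 2.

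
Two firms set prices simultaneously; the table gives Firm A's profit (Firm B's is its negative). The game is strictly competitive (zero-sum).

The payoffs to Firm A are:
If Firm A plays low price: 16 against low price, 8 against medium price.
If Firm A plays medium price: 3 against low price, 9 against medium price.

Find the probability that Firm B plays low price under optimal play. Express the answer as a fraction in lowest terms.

Row minima are 8 and 3, so Firm A's maximin is 8; column maxima are 16 and 9, so Firm B's minimax is 9. These differ, so the equilibrium is in mixed strategies.
Let Firm B play low price with probability q. Firm A is indifferent when 16q + 8(1−q) = 3q + 9(1−q), giving q = 1/14.

1/14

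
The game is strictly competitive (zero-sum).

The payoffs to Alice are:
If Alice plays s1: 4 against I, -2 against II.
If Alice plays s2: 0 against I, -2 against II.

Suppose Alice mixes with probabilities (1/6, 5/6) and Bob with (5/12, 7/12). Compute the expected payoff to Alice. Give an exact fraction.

-8/9

Against (5/12, 7/12), each row's expected payoff is s1: 1/2; s2: -7/6.
Taking the (1/6, 5/6)-weighted average: (1/6)·(1/2) + (5/6)·(-7/6) = -8/9.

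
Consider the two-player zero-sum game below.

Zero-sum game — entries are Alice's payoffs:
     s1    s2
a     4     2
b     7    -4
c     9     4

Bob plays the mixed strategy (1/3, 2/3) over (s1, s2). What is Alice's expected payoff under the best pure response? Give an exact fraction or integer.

17/3

a: (4)·(1/3) + (2)·(2/3) = 8/3.
b: (7)·(1/3) + (-4)·(2/3) = -1/3.
c: (9)·(1/3) + (4)·(2/3) = 17/3.
The best pure response is c with expected payoff 17/3.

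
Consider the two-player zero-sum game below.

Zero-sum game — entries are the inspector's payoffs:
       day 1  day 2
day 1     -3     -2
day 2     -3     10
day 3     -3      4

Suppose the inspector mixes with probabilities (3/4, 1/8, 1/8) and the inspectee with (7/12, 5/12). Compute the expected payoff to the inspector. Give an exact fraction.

Against (7/12, 5/12), each row's expected payoff is day 1: -31/12; day 2: 29/12; day 3: -1/12.
Taking the (3/4, 1/8, 1/8)-weighted average: (3/4)·(-31/12) + (1/8)·(29/12) + (1/8)·(-1/12) = -79/48.

-79/48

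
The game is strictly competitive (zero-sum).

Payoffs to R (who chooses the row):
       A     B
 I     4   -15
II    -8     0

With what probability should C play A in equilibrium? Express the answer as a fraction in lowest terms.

Row minima are -15 and -8, so R's maximin is -8; column maxima are 4 and 0, so C's minimax is 0. These differ, so the equilibrium is in mixed strategies.
Let C play A with probability q. R is indifferent when 4q − 15(1−q) = −8q, giving q = 5/9.

5/9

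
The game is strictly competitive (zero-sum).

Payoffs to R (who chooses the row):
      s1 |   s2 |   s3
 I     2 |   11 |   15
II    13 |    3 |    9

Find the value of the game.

Column s3 is strictly dominated by s2 for C (it gives R more in every row).
The remaining 2×2 game on (I, II) × (s1, s2) has no saddle point. Let R play I with probability p; indifference gives 2p + 13(1−p) = 11p + 3(1−p), so p = 10/19.
Similarly C's optimal q on s1 is 8/19, and the value is 2·(8/19) + (11)·(11/19) = 137/19.

137/19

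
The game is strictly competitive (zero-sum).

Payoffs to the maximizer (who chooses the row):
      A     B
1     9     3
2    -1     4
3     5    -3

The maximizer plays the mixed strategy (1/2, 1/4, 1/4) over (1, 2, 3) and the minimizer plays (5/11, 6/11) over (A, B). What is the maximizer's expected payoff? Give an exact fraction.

38/11

Against (5/11, 6/11), each row's expected payoff is 1: 63/11; 2: 19/11; 3: 7/11.
Taking the (1/2, 1/4, 1/4)-weighted average: (1/2)·(63/11) + (1/4)·(19/11) + (1/4)·(7/11) = 38/11.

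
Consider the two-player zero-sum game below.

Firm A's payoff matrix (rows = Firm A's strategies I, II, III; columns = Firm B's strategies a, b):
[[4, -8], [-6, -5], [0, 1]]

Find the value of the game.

4/13

Row II is strictly dominated by row III, so Firm A never plays it.
The remaining 2×2 game on (I, III) × (a, b) has no saddle point. Let Firm A play I with probability p; indifference gives 4p = −8p + (1−p), so p = 1/13.
Similarly Firm B's optimal q on a is 9/13, and the value is 4·(9/13) + (-8)·(4/13) = 4/13.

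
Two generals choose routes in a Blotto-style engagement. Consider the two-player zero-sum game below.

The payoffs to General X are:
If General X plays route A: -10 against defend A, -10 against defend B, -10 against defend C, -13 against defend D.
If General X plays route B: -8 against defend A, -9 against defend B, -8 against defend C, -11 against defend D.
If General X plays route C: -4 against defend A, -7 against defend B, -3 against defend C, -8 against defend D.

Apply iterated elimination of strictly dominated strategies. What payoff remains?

-8

Column defend A is strictly dominated by defend D for General Y (-13<-10, -11<-8, -8<-4); eliminate defend A.
Column defend C is strictly dominated by defend D for General Y (-13<-10, -11<-8, -8<-3); eliminate defend C.
Row route A is strictly dominated by row route B (-9>-10, -11>-13); eliminate route A.
Row route B is strictly dominated by row route C (-7>-9, -8>-11); eliminate route B.
Column defend B is strictly dominated by defend D for General Y (-8<-7); eliminate defend B.
Only (route C, defend D) remains, with payoff -8.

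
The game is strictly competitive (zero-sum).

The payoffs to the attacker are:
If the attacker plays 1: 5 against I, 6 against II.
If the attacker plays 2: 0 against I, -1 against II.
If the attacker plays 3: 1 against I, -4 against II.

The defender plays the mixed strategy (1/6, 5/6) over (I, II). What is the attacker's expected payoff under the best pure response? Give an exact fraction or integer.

1: (5)·(1/6) + (6)·(5/6) = 35/6.
2: (0)·(1/6) + (-1)·(5/6) = -5/6.
3: (1)·(1/6) + (-4)·(5/6) = -19/6.
The best pure response is 1 with expected payoff 35/6.

35/6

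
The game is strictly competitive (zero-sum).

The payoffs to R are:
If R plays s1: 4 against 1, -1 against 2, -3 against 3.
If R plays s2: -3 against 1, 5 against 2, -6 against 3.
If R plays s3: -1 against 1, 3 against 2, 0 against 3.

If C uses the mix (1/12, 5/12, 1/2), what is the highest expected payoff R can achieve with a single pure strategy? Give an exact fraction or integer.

s1: (4)·(1/12) + (-1)·(5/12) + (-3)·(1/2) = -19/12.
s2: (-3)·(1/12) + (5)·(5/12) + (-6)·(1/2) = -7/6.
s3: (-1)·(1/12) + (3)·(5/12) + (0)·(1/2) = 7/6.
The best pure response is s3 with expected payoff 7/6.

7/6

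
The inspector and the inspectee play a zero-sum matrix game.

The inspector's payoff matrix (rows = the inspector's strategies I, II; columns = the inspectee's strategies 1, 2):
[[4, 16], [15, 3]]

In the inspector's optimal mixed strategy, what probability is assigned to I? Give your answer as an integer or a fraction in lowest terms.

1/2

Row minima are 4 and 3, so the inspector's maximin is 4; column maxima are 15 and 16, so the inspectee's minimax is 15. These differ, so the equilibrium is in mixed strategies.
Let the inspector play I with probability p. The inspectee is indifferent when 4p + 15(1−p) = 16p + 3(1−p), giving p = 1/2.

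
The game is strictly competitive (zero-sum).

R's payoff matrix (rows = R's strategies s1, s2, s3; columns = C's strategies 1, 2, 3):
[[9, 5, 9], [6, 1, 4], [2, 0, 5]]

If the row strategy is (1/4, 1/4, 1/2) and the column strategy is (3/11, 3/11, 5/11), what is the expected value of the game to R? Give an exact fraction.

95/22

Against (3/11, 3/11, 5/11), each row's expected payoff is s1: 87/11; s2: 41/11; s3: 31/11.
Taking the (1/4, 1/4, 1/2)-weighted average: (1/4)·(87/11) + (1/4)·(41/11) + (1/2)·(31/11) = 95/22.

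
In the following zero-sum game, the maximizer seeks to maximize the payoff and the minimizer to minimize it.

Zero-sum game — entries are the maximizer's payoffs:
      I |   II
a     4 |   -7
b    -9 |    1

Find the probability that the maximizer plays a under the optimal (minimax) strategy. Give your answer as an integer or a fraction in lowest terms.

Row minima are -7 and -9, so the maximizer's maximin is -7; column maxima are 4 and 1, so the minimizer's minimax is 1. These differ, so the equilibrium is in mixed strategies.
Let the maximizer play a with probability p. The minimizer is indifferent when 4p − 9(1−p) = −7p + (1−p), giving p = 10/21.

10/21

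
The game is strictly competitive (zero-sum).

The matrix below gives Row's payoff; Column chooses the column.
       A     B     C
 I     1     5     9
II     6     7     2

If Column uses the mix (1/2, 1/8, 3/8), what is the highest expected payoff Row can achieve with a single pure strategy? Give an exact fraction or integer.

37/8

I: (1)·(1/2) + (5)·(1/8) + (9)·(3/8) = 9/2.
II: (6)·(1/2) + (7)·(1/8) + (2)·(3/8) = 37/8.
The best pure response is II with expected payoff 37/8.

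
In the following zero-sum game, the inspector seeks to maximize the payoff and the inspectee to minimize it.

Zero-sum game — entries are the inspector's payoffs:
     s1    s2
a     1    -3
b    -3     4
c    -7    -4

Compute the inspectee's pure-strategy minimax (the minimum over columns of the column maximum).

The worst case (largest entry) in each column is s1: 1, s2: 4.
The best (smallest) of these is 1.

1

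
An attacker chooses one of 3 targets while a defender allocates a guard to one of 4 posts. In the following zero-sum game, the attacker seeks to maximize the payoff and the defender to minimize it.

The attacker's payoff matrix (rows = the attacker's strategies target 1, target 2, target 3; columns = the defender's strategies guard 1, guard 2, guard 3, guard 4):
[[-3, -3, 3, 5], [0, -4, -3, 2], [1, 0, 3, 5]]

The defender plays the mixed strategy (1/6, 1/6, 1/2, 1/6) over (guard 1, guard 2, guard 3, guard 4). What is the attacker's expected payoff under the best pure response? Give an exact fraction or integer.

5/2

target 1: (-3)·(1/6) + (-3)·(1/6) + (3)·(1/2) + (5)·(1/6) = 4/3.
target 2: (0)·(1/6) + (-4)·(1/6) + (-3)·(1/2) + (2)·(1/6) = -11/6.
target 3: (1)·(1/6) + (0)·(1/6) + (3)·(1/2) + (5)·(1/6) = 5/2.
The best pure response is target 3 with expected payoff 5/2.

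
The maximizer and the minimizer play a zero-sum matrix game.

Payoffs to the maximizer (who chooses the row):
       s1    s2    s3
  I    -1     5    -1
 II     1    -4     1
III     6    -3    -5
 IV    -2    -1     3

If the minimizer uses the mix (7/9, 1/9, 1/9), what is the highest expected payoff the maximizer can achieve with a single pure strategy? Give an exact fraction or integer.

I: (-1)·(7/9) + (5)·(1/9) + (-1)·(1/9) = -1/3.
II: (1)·(7/9) + (-4)·(1/9) + (1)·(1/9) = 4/9.
III: (6)·(7/9) + (-3)·(1/9) + (-5)·(1/9) = 34/9.
IV: (-2)·(7/9) + (-1)·(1/9) + (3)·(1/9) = -4/3.
The best pure response is III with expected payoff 34/9.

34/9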